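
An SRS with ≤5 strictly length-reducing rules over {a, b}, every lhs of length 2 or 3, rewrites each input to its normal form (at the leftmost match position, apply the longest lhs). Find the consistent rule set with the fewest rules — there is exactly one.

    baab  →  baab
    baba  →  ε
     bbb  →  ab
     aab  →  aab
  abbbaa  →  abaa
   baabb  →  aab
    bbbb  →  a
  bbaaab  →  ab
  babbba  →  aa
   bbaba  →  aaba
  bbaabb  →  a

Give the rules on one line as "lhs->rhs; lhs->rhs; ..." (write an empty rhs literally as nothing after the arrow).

  | baab
  | baba => aaa => ε
  | bbb => ab
  | aab

aaa->; abb->bb; bab->aa; bb->a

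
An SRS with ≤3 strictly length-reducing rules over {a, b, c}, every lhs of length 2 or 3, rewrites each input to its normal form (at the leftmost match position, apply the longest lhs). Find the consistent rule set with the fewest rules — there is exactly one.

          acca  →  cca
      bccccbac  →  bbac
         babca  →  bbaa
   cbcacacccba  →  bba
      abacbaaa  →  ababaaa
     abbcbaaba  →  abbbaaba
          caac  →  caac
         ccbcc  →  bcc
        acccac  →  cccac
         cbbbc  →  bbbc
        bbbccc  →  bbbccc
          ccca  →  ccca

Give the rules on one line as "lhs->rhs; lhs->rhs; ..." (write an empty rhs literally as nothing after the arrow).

abc->ba; acc->cc; cb->b

  | acca => cca
  | bccccbac => bcccbac => bccbac => bcbac => bbac
  | babca => bbaa
  | cbcacacccba => bcacacccba => bcaccccba => bcccccba => bccccba => bcccba => bccba => bcba => bba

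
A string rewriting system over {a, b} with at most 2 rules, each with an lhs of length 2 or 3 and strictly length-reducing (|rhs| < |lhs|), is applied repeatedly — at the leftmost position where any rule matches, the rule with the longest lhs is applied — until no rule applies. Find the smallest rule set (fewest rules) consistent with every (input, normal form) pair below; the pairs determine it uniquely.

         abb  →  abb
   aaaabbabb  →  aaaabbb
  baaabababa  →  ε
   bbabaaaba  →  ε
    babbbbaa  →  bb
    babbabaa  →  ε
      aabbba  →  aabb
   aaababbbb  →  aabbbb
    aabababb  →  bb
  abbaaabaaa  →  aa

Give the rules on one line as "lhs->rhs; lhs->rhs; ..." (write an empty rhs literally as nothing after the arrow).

aba->; ba->

  | abb
  | aaaabbabb => aaaabbb
  | baaabababa => aabababa => ababa => ba => ε
  | bbabaaaba => bbaaaba => baaba => aba => ε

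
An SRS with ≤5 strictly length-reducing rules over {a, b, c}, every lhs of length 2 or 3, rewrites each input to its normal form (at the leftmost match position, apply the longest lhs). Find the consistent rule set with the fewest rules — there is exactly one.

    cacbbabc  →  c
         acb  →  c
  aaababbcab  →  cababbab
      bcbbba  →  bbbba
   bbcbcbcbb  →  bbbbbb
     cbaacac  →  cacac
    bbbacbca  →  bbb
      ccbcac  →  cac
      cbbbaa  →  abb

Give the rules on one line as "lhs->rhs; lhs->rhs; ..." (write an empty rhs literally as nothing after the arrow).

aa->c; bc->b; cb->a; cbc->

  | cacbbabc => caababc => ccbabc => caabc => ccbc => c
  | acb => aa => c
  | aaababbcab => cababbcab => cababbab
  | bcbbba => bbbba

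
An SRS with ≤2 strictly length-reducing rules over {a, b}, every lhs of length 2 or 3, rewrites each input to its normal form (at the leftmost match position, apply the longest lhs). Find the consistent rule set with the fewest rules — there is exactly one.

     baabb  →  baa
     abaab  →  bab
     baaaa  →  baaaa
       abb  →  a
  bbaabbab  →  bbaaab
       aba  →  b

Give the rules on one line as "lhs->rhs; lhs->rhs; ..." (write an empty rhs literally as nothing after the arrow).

aba->b; abb->a

  | baabb => baa
  | abaab => bab
  | baaaa
  | abb => a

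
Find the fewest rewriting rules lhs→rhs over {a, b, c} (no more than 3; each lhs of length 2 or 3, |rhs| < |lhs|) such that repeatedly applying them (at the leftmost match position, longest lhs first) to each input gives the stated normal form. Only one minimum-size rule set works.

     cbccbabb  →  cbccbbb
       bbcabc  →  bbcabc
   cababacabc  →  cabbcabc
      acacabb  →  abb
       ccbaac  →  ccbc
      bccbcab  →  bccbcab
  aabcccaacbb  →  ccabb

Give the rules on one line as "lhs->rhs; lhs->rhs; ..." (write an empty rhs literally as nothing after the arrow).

aab->a; ac->; ba->b

  | cbccbabb => cbccbbb
  | bbcabc
  | cababacabc => cabbacabc => cabbcabc
  | acacabb => acabb => abb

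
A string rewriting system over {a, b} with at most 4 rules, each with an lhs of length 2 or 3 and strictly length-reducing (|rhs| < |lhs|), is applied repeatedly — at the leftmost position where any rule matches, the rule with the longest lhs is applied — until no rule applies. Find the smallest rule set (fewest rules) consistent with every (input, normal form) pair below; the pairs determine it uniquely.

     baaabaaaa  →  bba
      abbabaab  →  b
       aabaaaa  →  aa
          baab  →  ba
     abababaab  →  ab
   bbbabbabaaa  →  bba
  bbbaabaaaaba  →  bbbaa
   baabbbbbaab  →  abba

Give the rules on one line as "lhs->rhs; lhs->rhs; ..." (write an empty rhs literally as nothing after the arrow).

aaa->; aab->a; aba->; bab->aa

  | baaabaaaa => bbaaaa => bba
  | abbabaab => abaaaab => aaab => b
  | aabaaaa => aaaaa => aa
  | baab => ba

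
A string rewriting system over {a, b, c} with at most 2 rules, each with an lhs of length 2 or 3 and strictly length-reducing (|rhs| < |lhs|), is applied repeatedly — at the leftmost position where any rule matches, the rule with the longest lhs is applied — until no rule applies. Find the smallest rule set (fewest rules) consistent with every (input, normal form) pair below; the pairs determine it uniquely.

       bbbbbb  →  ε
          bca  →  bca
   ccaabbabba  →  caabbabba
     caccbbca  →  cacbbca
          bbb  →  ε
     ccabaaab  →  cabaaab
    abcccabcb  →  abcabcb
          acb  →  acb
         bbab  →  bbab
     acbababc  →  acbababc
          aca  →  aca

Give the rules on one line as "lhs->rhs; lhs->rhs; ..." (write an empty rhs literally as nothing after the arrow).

bbb->; cc->c

  | bbbbbb => bbb => ε
  | bca
  | ccaabbabba => caabbabba
  | caccbbca => cacbbca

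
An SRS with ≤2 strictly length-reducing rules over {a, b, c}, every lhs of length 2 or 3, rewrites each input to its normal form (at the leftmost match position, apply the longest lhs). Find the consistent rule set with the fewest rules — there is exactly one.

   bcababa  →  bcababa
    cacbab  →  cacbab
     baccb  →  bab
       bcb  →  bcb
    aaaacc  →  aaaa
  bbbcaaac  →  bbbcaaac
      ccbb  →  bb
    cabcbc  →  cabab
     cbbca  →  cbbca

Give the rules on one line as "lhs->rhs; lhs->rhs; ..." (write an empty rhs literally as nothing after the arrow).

cbc->ab; cc->

  | bcababa
  | cacbab
  | baccb => bab
  | bcb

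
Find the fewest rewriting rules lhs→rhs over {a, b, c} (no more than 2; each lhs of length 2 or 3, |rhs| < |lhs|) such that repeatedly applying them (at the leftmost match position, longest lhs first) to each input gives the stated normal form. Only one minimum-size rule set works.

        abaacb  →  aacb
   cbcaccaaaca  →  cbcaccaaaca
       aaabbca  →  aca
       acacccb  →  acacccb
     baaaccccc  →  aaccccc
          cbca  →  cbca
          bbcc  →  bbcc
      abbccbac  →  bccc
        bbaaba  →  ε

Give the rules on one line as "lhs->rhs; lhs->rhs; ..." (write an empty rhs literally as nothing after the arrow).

  | abaacb => aacb
  | cbcaccaaaca
  | aaabbca => aabca => aca
  | acacccb

ab->; ba->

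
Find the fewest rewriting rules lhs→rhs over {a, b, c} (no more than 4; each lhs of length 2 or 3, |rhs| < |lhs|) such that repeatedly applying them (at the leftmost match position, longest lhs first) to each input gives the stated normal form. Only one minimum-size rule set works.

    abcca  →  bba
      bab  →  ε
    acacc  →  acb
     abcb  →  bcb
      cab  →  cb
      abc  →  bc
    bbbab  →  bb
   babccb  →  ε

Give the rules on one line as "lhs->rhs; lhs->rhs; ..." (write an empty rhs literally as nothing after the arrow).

  | abcca => bcca => bba
  | bab => ε
  | acacc => acab => acb
  | abcb => bcb

ab->b; bab->; cc->b; ccb->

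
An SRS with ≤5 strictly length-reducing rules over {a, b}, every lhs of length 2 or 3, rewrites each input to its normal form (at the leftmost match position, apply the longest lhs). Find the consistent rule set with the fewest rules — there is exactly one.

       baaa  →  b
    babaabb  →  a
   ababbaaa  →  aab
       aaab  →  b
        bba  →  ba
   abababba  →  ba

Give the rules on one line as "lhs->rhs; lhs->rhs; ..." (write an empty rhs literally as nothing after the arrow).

aaa->; bab->a; bb->a; bba->ba

  | baaa => b
  | babaabb => aaabb => bb => a
  | ababbaaa => aabaaa => aab
  | aaab => b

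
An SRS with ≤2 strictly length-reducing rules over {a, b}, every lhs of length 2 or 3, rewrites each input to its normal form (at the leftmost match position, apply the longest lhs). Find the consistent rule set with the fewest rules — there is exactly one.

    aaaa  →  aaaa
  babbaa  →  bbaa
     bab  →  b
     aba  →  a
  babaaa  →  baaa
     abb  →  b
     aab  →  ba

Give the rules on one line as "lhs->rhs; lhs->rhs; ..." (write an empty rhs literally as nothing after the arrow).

aab->ba; ab->

  | aaaa
  | babbaa => bbaa
  | bab => b
  | aba => a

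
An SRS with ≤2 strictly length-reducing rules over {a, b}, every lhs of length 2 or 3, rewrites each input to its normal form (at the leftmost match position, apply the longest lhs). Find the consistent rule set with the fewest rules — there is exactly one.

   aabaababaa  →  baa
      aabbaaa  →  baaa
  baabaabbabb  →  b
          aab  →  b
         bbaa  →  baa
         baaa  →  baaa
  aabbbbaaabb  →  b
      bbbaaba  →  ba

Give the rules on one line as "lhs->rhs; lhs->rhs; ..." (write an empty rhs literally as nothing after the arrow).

  | aabaababaa => abaababaa => baababaa => bababaa => bbabaa => babaa => bbaa => baa
  | aabbaaa => abbaaa => bbaaa => baaa
  | baabaabbabb => babaabbabb => bbaabbabb => baabbabb => babbabb => bbbabb => bbabb => babb => bbb => bb => b
  | aab => ab => b

ab->b; bb->b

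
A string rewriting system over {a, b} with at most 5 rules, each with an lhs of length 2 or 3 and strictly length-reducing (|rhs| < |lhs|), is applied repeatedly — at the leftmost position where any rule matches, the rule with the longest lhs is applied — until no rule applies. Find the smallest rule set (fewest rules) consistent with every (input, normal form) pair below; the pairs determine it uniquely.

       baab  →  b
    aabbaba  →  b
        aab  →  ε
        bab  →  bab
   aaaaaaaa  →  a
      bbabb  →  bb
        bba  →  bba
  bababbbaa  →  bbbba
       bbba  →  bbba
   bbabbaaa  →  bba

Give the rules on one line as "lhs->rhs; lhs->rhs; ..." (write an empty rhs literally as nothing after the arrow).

  | baab => b
  | aabbaba => baba => b
  | aab => ε
  | bab

aa->a; aab->; aba->; abb->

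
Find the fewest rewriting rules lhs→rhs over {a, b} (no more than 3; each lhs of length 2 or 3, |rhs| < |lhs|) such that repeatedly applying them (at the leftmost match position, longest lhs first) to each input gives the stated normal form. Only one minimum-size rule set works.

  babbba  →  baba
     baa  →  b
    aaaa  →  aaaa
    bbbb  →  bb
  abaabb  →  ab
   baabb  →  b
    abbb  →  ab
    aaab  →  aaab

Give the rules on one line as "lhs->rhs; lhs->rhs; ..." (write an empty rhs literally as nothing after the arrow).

baa->b; bbb->b

  | babbba => baba
  | baa => b
  | aaaa
  | bbbb => bb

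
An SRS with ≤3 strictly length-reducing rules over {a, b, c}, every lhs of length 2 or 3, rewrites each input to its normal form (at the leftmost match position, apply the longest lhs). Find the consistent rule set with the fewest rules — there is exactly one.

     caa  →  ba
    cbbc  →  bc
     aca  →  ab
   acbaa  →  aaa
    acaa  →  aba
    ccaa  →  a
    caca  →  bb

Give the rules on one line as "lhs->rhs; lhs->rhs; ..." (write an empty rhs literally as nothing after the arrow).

  | caa => ba
  | cbbc => bc
  | aca => ab
  | acbaa => aaa

ca->b; cb->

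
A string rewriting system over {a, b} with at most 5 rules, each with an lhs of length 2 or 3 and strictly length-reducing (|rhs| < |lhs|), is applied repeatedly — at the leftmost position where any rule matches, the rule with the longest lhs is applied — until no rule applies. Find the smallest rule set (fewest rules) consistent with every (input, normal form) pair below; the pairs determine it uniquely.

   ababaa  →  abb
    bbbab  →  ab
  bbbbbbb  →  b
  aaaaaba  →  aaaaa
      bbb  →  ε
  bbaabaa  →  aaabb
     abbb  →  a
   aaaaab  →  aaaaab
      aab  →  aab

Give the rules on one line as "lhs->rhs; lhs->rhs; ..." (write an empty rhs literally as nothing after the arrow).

  | ababaa => abaa => abb
  | bbbab => ab
  | bbbbbbb => bbbb => b
  | aaaaaba => aaaaa

ba->; baa->bb; bba->aa; bbb->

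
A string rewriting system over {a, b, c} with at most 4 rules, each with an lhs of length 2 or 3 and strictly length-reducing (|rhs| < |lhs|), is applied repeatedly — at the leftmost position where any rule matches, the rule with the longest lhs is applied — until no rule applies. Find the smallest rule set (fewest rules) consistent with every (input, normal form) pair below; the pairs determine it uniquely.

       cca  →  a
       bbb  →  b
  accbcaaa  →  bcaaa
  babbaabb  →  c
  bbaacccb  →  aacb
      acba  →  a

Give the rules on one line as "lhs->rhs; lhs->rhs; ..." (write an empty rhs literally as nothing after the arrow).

  | cca => a
  | bbb => b
  | accbcaaa => abcaaa => bcaaa
  | babbaabb => cbbaabb => caabb => cabb => cbb => c

ab->b; ba->c; bb->; cc->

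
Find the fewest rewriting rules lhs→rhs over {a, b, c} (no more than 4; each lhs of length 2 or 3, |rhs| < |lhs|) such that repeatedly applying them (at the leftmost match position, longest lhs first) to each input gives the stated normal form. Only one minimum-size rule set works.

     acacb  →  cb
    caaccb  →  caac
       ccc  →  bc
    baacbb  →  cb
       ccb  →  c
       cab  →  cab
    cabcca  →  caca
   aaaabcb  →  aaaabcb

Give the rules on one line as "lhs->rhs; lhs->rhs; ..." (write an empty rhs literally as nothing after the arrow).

acb->bb; bb->c; cc->b

  | acacb => acbb => bbb => cb
  | caaccb => caabb => caac
  | ccc => bc
  | baacbb => babbb => bacb => bbb => cb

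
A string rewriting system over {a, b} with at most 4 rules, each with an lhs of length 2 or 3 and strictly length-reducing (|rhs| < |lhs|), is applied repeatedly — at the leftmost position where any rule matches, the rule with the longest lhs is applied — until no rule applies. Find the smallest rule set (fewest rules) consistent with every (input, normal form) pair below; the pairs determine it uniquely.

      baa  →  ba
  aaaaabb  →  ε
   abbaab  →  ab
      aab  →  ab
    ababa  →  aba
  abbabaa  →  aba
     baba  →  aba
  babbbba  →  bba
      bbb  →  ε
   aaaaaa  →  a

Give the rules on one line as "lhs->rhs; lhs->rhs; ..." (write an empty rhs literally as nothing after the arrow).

  | baa => ba
  | aaaaabb => aaaabb => aaabb => aabb => abb => ε
  | abbaab => aab => ab
  | aab => ab

aa->a; abb->; bab->ab; bbb->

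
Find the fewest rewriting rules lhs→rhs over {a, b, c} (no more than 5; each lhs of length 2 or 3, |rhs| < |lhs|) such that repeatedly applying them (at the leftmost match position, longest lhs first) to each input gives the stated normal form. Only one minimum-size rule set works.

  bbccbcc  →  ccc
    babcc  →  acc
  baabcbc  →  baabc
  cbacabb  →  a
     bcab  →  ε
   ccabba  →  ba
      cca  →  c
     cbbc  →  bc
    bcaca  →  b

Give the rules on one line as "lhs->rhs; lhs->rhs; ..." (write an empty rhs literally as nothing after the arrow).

  | bbccbcc => ccbcc => ccc
  | babcc => acc
  | baabcbc => baabc
  | cbacabb => acabb => abb => a

bab->a; bb->; ca->; cb->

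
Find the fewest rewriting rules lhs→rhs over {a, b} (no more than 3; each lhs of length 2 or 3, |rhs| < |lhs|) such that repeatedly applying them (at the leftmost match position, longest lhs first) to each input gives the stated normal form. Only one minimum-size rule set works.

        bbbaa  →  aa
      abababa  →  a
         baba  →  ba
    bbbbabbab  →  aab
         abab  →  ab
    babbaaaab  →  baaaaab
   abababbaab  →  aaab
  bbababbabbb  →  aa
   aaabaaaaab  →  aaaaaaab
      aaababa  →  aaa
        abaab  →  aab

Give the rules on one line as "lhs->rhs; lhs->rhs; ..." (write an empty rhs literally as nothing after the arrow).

  | bbbaa => bbaa => aa
  | abababa => ababa => aba => a
  | baba => ba
  | bbbbabbab => bbbabbab => bbabbab => abbab => aab

aba->a; bb->; bbb->bb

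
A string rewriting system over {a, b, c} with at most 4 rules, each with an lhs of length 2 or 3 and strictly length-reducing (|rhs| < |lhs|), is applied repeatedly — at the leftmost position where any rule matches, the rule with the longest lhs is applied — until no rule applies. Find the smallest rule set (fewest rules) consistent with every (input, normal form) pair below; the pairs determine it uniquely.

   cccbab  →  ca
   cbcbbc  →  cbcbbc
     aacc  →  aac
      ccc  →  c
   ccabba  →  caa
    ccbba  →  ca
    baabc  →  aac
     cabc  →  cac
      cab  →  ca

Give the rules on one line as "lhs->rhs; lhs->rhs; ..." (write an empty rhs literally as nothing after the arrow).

ab->a; ba->a; cc->c

  | cccbab => ccbab => cbab => cab => ca
  | cbcbbc
  | aacc => aac
  | ccc => cc => c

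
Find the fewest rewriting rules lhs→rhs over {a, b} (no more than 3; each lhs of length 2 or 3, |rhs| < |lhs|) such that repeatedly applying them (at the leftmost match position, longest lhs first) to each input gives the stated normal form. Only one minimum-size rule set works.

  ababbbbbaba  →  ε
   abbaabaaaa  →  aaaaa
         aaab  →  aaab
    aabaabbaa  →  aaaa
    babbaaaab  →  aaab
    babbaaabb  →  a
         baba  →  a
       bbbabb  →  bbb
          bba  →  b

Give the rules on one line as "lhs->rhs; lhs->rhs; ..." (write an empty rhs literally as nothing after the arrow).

  | ababbbbbaba => abbbbaba => bbaba => ba => ε
  | abbaabaaaa => aabaaaa => aaaaa
  | aaab
  | aabaabbaa => aaabbaa => aaaa

abb->; ba->; bab->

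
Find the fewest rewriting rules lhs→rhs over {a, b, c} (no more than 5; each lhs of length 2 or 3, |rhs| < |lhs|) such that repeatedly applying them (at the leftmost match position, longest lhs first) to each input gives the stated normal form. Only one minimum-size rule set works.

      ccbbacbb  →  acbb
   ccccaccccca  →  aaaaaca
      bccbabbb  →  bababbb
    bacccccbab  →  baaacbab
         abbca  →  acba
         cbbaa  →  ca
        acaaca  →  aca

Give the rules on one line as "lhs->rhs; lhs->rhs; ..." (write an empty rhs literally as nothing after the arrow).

  | ccbbacbb => abbacbb => acbb
  | ccccaccccca => accaccccca => aaaccccca => aaaaccca => aaaaaca
  | bccbabbb => bababbb
  | bacccccbab => baacccbab => baaacbab

bba->; bbc->cb; caa->; cc->a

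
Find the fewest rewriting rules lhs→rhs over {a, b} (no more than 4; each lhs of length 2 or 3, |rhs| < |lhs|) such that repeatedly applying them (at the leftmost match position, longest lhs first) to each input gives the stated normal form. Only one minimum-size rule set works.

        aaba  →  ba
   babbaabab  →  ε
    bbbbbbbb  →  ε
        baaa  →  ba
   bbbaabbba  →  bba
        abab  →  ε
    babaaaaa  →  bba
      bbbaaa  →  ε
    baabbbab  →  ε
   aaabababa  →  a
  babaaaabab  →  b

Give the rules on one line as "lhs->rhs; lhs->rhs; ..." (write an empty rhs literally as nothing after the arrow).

aa->; ab->; bab->bb; bbb->a

  | aaba => ba
  | babbaabab => bbbaabab => aaabab => abab => ab => ε
  | bbbbbbbb => abbbbb => bbbb => ab => ε
  | baaa => ba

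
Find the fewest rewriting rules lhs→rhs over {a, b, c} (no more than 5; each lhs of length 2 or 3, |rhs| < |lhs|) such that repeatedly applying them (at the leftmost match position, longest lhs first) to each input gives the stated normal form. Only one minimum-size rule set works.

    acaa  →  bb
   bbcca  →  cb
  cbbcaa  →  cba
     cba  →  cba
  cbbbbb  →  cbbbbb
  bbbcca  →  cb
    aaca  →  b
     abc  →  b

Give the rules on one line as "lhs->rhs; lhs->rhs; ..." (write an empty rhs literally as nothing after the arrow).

  | acaa => baa => bb
  | bbcca => bcca => cca => cb
  | cbbcaa => cbcaa => ccaa => cba
  | cba

aa->b; ac->b; bc->c; ca->b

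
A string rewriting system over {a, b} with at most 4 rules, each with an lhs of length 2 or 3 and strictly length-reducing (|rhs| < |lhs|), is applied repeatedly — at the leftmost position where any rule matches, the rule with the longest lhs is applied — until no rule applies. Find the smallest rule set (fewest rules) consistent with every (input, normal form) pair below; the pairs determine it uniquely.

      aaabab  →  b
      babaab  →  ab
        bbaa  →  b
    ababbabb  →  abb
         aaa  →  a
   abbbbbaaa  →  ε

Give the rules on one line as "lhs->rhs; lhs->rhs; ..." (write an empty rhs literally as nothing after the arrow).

  | aaabab => abab => aab => b
  | babaab => abaab => ab
  | bbaa => b
  | ababbabb => aabbabb => bbabb => babb => abb

aa->; ba->a; baa->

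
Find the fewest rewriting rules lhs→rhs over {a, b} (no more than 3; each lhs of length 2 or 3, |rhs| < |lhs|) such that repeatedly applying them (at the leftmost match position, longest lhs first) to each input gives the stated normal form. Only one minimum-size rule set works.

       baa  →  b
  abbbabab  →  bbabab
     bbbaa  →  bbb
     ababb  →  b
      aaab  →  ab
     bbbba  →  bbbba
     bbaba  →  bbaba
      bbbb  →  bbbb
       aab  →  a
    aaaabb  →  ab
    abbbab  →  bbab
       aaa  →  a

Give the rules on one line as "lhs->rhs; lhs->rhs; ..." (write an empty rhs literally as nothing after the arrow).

aa->; aab->a; abb->b

  | baa => b
  | abbbabab => bbabab
  | bbbaa => bbb
  | ababb => abb => b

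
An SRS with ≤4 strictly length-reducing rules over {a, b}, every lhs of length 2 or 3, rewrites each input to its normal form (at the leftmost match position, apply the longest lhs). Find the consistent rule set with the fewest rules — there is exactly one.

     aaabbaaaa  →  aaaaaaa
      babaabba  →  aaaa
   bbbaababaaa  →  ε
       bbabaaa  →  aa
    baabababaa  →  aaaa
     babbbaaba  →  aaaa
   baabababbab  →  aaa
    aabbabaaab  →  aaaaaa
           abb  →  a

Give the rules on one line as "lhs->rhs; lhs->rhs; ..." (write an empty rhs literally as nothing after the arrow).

  | aaabbaaaa => aaabaaaa => aaaaaaa
  | babaabba => aaabba => aaaba => aaaa
  | bbbaababaaa => bbbabaaa => bbaaaa => baa => ε
  | bbabaaa => baaaa => aa

ab->a; baa->; bab->a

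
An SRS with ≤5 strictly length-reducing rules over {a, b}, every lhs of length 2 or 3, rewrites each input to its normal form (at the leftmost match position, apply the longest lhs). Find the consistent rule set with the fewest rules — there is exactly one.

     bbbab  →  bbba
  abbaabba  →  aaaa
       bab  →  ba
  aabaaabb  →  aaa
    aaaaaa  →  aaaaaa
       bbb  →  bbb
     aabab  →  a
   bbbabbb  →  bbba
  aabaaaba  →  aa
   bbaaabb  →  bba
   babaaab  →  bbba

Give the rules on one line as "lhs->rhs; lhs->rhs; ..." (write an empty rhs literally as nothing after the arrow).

ab->a; aba->bb; abb->a; baa->ba

  | bbbab => bbba
  | abbaabba => aaabba => aaaa
  | bab => ba
  | aabaaabb => abbaabb => aaabb => aaa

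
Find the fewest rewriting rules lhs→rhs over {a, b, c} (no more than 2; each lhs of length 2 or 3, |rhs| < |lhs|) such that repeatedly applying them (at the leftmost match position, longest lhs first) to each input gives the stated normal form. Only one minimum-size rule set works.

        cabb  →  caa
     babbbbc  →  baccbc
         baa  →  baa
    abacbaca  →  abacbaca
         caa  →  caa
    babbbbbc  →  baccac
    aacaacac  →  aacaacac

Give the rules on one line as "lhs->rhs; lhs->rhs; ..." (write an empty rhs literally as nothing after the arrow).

  | cabb => caa
  | babbbbc => baccbc
  | baa
  | abacbaca

bb->a; bbb->cc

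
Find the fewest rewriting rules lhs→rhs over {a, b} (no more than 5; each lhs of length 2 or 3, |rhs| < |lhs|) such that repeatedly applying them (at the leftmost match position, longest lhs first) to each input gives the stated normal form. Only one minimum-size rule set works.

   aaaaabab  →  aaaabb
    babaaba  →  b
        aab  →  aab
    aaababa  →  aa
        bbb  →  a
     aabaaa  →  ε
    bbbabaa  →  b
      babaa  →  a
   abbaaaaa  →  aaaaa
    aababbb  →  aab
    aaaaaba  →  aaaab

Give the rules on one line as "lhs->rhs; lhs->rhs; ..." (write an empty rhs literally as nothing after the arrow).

aba->b; ba->; bba->; bbb->a

  | aaaaabab => aaaabb
  | babaaba => baaba => aba => b
  | aab
  | aaababa => aabba => aa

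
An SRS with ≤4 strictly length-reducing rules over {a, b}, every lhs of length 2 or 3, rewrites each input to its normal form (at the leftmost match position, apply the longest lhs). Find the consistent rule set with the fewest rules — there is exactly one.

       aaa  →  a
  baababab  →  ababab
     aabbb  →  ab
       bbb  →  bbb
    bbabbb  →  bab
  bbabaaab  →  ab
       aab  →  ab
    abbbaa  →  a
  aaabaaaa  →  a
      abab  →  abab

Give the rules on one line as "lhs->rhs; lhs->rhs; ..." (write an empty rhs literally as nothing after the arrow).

aa->a; abb->aa; baa->a

  | aaa => aa => a
  | baababab => ababab
  | aabbb => abbb => aab => ab
  | bbb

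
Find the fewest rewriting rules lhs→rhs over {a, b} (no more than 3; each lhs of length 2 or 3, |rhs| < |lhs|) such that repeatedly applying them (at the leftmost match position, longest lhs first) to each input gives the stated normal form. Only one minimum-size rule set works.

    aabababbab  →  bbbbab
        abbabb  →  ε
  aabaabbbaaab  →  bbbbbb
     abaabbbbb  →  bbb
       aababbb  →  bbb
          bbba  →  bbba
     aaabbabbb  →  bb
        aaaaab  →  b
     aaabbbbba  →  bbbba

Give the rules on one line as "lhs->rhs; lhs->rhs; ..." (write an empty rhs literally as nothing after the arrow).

  | aabababbab => bbababbab => bbbbab
  | abbabb => abb => ε
  | aabaabbbaaab => bbaabbbaaab => bbbbbbaaab => bbbbbbabb => bbbbbb
  | abaabbbbb => abbbbb => bbb

aab->bb; aba->; abb->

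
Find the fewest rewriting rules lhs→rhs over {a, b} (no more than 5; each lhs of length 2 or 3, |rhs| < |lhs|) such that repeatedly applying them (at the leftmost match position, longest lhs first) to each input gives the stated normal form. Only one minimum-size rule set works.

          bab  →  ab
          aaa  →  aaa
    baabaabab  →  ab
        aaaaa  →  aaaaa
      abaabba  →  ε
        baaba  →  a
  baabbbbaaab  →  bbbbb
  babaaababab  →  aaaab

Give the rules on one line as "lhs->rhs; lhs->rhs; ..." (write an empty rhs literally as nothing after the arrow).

  | bab => ab
  | aaa
  | baabaabab => baabab => bab => ab
  | aaaaa

abb->ba; ba->a; baa->; bba->bb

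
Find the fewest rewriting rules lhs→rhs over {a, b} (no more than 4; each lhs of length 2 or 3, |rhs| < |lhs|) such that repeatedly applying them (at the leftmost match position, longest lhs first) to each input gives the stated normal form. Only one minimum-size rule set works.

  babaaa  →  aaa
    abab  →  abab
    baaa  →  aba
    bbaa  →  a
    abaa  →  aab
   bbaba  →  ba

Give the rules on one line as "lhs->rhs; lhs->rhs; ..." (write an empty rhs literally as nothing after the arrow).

  | babaaa => baaba => abba => aaa
  | abab
  | baaa => aba
  | bbaa => a

abb->aa; baa->ab; bba->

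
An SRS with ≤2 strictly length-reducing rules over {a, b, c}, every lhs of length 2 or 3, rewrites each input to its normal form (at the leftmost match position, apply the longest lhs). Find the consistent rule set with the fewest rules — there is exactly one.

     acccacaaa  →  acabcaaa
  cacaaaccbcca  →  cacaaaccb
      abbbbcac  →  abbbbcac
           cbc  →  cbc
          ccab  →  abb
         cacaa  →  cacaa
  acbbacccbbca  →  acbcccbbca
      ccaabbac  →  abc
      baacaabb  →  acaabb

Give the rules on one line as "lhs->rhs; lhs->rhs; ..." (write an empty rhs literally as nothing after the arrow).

ba->; cca->ab

  | acccacaaa => acabcaaa
  | cacaaaccbcca => cacaaaccbab => cacaaaccb
  | abbbbcac
  | cbc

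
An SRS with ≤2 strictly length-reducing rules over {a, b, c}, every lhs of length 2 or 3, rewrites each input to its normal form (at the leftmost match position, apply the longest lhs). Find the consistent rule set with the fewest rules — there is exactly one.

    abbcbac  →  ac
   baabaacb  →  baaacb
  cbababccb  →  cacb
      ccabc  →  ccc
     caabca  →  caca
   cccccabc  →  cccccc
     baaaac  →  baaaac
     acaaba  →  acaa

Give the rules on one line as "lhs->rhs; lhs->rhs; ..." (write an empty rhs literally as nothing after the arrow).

  | abbcbac => bcbac => abac => ac
  | baabaacb => baaacb
  | cbababccb => cbabccb => cbccb => cacb
  | ccabc => ccc

ab->; bc->a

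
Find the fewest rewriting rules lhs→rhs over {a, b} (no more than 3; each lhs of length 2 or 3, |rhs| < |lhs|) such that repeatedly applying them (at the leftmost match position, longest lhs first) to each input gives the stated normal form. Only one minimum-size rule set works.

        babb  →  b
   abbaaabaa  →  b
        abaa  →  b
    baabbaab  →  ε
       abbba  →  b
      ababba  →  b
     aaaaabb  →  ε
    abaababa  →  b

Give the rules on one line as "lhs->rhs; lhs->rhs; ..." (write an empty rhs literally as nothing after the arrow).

ab->b; ba->b; bb->

  | babb => bbb => b
  | abbaaabaa => bbaaabaa => aaabaa => aabaa => abaa => baa => ba => b
  | abaa => baa => ba => b
  | baabbaab => babbaab => bbbaab => baab => bab => bb => ε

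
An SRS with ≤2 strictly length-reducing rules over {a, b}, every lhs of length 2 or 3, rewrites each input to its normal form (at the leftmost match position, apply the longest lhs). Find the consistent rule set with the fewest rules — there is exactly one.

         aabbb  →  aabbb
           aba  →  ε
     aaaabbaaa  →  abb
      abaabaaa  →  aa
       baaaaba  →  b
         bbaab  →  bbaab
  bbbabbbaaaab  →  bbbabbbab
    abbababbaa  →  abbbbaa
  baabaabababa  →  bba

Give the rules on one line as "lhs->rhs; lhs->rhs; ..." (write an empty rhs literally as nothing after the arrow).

aaa->; aba->

  | aabbb
  | aba => ε
  | aaaabbaaa => abbaaa => abb
  | abaabaaa => abaaa => aa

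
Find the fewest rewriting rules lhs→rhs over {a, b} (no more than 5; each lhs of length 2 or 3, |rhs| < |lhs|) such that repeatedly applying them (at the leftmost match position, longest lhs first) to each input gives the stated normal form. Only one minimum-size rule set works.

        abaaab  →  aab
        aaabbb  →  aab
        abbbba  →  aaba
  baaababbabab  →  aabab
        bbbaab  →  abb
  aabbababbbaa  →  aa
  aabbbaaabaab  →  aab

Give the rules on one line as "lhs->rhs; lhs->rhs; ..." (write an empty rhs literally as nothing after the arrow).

aaa->ab; baa->; bba->aa; bbb->a

  | abaaab => aab
  | aaabbb => abbbb => aab
  | abbbba => aaba
  | baaababbabab => ababbabab => abaaabab => aabab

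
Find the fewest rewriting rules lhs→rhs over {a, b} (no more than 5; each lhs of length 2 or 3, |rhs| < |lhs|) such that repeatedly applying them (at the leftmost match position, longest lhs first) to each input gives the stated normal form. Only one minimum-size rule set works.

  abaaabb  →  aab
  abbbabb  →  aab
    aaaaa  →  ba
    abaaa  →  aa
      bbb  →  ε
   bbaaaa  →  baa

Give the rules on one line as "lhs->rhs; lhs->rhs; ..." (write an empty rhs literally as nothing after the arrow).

  | abaaabb => aabb => aab
  | abbbabb => aabb => aab
  | aaaaa => baaa => bba => ba
  | abaaa => aa

aaa->ba; aba->; bb->b; bbb->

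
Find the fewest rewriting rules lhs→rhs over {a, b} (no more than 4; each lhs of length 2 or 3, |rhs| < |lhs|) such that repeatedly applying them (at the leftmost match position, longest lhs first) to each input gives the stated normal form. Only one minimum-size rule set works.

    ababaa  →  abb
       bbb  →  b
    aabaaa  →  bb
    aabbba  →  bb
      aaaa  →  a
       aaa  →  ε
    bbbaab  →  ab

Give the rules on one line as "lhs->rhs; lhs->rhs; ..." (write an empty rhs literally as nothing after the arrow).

aa->b; aaa->; ba->b; bbb->aa

  | ababaa => abbaa => abba => abb
  | bbb => aa => b
  | aabaaa => bbaaa => bbaa => bba => bb
  | aabbba => bbbba => aaba => bba => bb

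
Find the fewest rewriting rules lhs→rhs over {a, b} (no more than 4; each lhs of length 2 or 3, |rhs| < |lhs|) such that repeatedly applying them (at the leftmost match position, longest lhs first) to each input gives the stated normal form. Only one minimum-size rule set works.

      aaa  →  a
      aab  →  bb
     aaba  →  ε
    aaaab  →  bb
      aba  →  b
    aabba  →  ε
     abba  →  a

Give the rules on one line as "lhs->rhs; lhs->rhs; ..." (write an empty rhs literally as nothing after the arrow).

  | aaa => ba => a
  | aab => bb
  | aaba => bba => ε
  | aaaab => baab => aab => bb

aa->b; ba->a; bba->; bbb->bb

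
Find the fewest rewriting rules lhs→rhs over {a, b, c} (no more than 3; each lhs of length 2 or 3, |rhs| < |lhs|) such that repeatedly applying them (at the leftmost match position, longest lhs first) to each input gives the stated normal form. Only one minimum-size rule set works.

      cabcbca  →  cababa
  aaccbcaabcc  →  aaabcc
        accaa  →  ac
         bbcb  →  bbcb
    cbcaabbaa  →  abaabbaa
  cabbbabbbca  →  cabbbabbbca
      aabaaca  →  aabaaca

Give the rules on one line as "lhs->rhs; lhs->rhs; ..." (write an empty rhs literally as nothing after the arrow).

  | cabcbca => cababa
  | aaccbcaabcc => aaacaabcc => aaabcc
  | accaa => ac
  | bbcb

caa->; cbc->ab; ccb->a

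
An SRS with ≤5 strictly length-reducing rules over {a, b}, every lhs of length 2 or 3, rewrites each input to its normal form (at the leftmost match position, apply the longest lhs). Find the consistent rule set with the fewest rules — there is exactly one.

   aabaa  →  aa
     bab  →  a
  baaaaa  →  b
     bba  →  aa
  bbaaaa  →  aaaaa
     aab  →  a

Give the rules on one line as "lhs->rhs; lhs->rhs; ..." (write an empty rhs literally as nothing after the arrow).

  | aabaa => aa
  | bab => bb => a
  | baaaaa => baaaa => baaa => baa => ba => b
  | bba => aa

ab->; aba->; ba->b; bb->a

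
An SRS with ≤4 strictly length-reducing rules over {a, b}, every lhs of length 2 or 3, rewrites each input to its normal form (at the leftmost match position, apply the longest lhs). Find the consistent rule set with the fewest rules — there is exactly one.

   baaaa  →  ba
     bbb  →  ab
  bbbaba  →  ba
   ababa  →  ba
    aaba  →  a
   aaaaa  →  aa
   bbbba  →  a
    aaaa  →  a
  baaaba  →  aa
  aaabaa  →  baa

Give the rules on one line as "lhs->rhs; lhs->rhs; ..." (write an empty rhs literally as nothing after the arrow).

aaa->; aba->; abb->; bb->a

  | baaaa => ba
  | bbb => ab
  | bbbaba => ababa => ba
  | ababa => ba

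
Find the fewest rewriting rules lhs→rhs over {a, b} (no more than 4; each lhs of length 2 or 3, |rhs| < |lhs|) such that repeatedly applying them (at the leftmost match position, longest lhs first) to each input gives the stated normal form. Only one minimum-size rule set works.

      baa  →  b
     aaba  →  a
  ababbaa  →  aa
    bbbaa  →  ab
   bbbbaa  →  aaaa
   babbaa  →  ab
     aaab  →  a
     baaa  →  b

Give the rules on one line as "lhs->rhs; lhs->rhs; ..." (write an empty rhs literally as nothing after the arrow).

  | baa => ba => b
  | aaba => a
  | ababbaa => abbbaa => aabaa => aa
  | bbbaa => abaa => aba => ab

aab->; ba->b; bb->a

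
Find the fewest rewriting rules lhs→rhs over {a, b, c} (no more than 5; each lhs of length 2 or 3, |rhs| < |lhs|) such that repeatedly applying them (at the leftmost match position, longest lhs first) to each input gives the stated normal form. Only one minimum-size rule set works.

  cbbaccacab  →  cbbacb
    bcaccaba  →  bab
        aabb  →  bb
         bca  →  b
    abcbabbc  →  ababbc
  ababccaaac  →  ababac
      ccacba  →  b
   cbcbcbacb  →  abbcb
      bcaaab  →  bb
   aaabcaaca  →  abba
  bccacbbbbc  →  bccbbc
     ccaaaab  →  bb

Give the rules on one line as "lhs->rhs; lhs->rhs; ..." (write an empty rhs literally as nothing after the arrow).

  | cbbaccacab => cbbaccab => cbbacb
  | bcaccaba => bccaba => bcba => bab
  | aabb => bbb => bb
  | bca => b

aab->bb; bbb->bb; ca->; cba->ab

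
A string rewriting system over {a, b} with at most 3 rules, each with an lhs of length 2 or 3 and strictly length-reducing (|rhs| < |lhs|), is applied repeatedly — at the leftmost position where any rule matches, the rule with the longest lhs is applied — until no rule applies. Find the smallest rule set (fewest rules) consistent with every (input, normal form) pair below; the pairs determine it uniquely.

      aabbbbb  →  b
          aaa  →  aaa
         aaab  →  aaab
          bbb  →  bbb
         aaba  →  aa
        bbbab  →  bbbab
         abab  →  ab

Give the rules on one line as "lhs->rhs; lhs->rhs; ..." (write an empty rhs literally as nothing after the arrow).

aba->a; abb->

  | aabbbbb => abbb => b
  | aaa
  | aaab
  | bbb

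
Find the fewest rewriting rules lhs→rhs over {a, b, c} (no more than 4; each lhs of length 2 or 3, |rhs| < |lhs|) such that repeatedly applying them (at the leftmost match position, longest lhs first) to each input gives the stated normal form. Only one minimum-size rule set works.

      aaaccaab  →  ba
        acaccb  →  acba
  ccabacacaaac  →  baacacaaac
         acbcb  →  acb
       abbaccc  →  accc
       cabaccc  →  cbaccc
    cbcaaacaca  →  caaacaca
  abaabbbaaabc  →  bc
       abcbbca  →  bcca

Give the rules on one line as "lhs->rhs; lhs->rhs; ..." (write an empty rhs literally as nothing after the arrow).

ab->b; bb->; cbc->c; ccb->ba

  | aaaccaab => aaaccab => aaaccb => aaaba => aaba => aba => ba
  | acaccb => acaba => acba
  | ccabacacaaac => ccbacacaaac => baacacaaac
  | acbcb => acb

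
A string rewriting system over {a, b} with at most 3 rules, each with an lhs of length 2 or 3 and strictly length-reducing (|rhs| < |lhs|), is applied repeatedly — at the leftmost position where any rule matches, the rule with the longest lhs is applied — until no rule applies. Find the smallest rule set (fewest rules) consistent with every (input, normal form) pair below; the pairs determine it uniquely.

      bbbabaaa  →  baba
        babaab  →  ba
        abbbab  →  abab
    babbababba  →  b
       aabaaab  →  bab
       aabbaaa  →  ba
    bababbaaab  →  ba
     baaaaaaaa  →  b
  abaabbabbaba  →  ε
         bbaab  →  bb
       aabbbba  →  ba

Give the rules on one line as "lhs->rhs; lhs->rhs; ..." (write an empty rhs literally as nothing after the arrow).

aa->; abb->a; bba->ba

  | bbbabaaa => bbabaaa => babaaa => baba
  | babaab => babb => ba
  | abbbab => abab
  | babbababba => baababba => bbabba => babba => baa => b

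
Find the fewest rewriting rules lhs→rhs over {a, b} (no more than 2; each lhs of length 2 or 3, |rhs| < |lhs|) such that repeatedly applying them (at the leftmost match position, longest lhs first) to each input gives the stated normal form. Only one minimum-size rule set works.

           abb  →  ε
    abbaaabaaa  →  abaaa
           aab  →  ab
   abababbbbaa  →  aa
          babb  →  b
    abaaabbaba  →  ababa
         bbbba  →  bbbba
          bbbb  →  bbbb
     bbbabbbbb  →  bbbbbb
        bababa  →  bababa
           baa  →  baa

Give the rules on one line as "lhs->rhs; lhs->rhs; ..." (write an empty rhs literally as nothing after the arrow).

aab->ab; abb->

  | abb => ε
  | abbaaabaaa => aaabaaa => aabaaa => abaaa
  | aab => ab
  | abababbbbaa => ababbbaa => abbaa => aa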